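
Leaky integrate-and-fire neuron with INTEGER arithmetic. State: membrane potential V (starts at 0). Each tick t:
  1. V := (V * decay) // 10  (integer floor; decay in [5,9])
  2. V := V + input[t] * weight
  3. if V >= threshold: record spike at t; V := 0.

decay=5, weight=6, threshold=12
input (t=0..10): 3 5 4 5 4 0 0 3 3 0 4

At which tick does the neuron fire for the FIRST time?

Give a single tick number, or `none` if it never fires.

t=0: input=3 -> V=0 FIRE
t=1: input=5 -> V=0 FIRE
t=2: input=4 -> V=0 FIRE
t=3: input=5 -> V=0 FIRE
t=4: input=4 -> V=0 FIRE
t=5: input=0 -> V=0
t=6: input=0 -> V=0
t=7: input=3 -> V=0 FIRE
t=8: input=3 -> V=0 FIRE
t=9: input=0 -> V=0
t=10: input=4 -> V=0 FIRE

Answer: 0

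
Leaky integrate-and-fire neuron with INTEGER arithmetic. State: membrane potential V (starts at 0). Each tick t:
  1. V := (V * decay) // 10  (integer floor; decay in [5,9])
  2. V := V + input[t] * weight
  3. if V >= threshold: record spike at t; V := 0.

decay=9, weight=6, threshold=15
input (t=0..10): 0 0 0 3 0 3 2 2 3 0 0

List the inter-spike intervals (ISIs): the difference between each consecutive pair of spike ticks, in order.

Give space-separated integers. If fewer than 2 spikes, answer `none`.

t=0: input=0 -> V=0
t=1: input=0 -> V=0
t=2: input=0 -> V=0
t=3: input=3 -> V=0 FIRE
t=4: input=0 -> V=0
t=5: input=3 -> V=0 FIRE
t=6: input=2 -> V=12
t=7: input=2 -> V=0 FIRE
t=8: input=3 -> V=0 FIRE
t=9: input=0 -> V=0
t=10: input=0 -> V=0

Answer: 2 2 1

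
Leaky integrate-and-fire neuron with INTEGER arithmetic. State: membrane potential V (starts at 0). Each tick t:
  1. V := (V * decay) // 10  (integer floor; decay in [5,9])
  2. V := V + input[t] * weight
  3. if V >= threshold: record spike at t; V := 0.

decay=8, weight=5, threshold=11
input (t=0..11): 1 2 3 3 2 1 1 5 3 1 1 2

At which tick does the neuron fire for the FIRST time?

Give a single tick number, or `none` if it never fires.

t=0: input=1 -> V=5
t=1: input=2 -> V=0 FIRE
t=2: input=3 -> V=0 FIRE
t=3: input=3 -> V=0 FIRE
t=4: input=2 -> V=10
t=5: input=1 -> V=0 FIRE
t=6: input=1 -> V=5
t=7: input=5 -> V=0 FIRE
t=8: input=3 -> V=0 FIRE
t=9: input=1 -> V=5
t=10: input=1 -> V=9
t=11: input=2 -> V=0 FIRE

Answer: 1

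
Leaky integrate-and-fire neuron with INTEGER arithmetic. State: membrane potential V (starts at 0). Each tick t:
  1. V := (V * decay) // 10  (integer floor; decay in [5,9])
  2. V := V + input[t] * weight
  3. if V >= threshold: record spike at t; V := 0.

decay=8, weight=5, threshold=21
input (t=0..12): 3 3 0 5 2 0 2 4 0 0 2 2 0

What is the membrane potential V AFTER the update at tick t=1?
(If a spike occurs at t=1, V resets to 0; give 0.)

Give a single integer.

t=0: input=3 -> V=15
t=1: input=3 -> V=0 FIRE
t=2: input=0 -> V=0
t=3: input=5 -> V=0 FIRE
t=4: input=2 -> V=10
t=5: input=0 -> V=8
t=6: input=2 -> V=16
t=7: input=4 -> V=0 FIRE
t=8: input=0 -> V=0
t=9: input=0 -> V=0
t=10: input=2 -> V=10
t=11: input=2 -> V=18
t=12: input=0 -> V=14

Answer: 0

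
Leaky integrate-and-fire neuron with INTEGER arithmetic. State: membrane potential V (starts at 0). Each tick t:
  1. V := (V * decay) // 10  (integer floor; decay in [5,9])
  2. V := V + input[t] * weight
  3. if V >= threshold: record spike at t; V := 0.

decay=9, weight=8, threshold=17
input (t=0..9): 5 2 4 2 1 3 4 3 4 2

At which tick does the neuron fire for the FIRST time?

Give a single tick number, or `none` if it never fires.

t=0: input=5 -> V=0 FIRE
t=1: input=2 -> V=16
t=2: input=4 -> V=0 FIRE
t=3: input=2 -> V=16
t=4: input=1 -> V=0 FIRE
t=5: input=3 -> V=0 FIRE
t=6: input=4 -> V=0 FIRE
t=7: input=3 -> V=0 FIRE
t=8: input=4 -> V=0 FIRE
t=9: input=2 -> V=16

Answer: 0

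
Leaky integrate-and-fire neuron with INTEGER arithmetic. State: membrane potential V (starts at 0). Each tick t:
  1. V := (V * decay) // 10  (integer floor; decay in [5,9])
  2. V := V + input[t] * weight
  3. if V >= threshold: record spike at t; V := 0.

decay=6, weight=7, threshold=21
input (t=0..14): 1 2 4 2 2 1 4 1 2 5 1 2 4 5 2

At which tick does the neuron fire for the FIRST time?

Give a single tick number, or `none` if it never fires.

Answer: 2

Derivation:
t=0: input=1 -> V=7
t=1: input=2 -> V=18
t=2: input=4 -> V=0 FIRE
t=3: input=2 -> V=14
t=4: input=2 -> V=0 FIRE
t=5: input=1 -> V=7
t=6: input=4 -> V=0 FIRE
t=7: input=1 -> V=7
t=8: input=2 -> V=18
t=9: input=5 -> V=0 FIRE
t=10: input=1 -> V=7
t=11: input=2 -> V=18
t=12: input=4 -> V=0 FIRE
t=13: input=5 -> V=0 FIRE
t=14: input=2 -> V=14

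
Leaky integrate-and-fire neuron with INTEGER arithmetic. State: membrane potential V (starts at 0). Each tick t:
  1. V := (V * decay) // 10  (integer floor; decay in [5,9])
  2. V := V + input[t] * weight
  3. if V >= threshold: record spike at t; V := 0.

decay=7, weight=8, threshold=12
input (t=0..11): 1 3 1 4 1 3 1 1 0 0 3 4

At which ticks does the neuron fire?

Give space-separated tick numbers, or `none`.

t=0: input=1 -> V=8
t=1: input=3 -> V=0 FIRE
t=2: input=1 -> V=8
t=3: input=4 -> V=0 FIRE
t=4: input=1 -> V=8
t=5: input=3 -> V=0 FIRE
t=6: input=1 -> V=8
t=7: input=1 -> V=0 FIRE
t=8: input=0 -> V=0
t=9: input=0 -> V=0
t=10: input=3 -> V=0 FIRE
t=11: input=4 -> V=0 FIRE

Answer: 1 3 5 7 10 11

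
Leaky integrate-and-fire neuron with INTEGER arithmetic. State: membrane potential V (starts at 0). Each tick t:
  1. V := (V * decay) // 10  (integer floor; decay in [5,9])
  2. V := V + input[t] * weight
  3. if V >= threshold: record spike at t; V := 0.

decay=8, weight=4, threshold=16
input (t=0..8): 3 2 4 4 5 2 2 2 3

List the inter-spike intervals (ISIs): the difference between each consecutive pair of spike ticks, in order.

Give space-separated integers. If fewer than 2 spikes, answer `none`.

t=0: input=3 -> V=12
t=1: input=2 -> V=0 FIRE
t=2: input=4 -> V=0 FIRE
t=3: input=4 -> V=0 FIRE
t=4: input=5 -> V=0 FIRE
t=5: input=2 -> V=8
t=6: input=2 -> V=14
t=7: input=2 -> V=0 FIRE
t=8: input=3 -> V=12

Answer: 1 1 1 3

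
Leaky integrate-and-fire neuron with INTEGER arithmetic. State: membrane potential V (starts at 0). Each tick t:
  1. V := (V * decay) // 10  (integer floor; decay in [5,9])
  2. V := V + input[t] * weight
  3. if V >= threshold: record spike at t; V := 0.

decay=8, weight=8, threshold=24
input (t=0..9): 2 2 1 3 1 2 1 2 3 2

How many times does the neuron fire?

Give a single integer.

Answer: 4

Derivation:
t=0: input=2 -> V=16
t=1: input=2 -> V=0 FIRE
t=2: input=1 -> V=8
t=3: input=3 -> V=0 FIRE
t=4: input=1 -> V=8
t=5: input=2 -> V=22
t=6: input=1 -> V=0 FIRE
t=7: input=2 -> V=16
t=8: input=3 -> V=0 FIRE
t=9: input=2 -> V=16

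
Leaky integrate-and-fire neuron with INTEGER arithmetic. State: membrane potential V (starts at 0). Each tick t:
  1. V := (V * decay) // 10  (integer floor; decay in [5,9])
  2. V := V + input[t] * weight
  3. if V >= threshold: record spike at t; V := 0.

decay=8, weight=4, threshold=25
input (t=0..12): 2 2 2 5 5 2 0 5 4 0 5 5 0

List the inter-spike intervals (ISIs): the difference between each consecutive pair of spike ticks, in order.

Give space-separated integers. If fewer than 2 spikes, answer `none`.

t=0: input=2 -> V=8
t=1: input=2 -> V=14
t=2: input=2 -> V=19
t=3: input=5 -> V=0 FIRE
t=4: input=5 -> V=20
t=5: input=2 -> V=24
t=6: input=0 -> V=19
t=7: input=5 -> V=0 FIRE
t=8: input=4 -> V=16
t=9: input=0 -> V=12
t=10: input=5 -> V=0 FIRE
t=11: input=5 -> V=20
t=12: input=0 -> V=16

Answer: 4 3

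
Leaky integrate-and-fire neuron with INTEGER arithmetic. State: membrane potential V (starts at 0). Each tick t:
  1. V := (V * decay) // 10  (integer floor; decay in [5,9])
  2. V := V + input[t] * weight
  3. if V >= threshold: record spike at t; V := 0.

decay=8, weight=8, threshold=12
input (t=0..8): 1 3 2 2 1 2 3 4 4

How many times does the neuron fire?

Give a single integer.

Answer: 7

Derivation:
t=0: input=1 -> V=8
t=1: input=3 -> V=0 FIRE
t=2: input=2 -> V=0 FIRE
t=3: input=2 -> V=0 FIRE
t=4: input=1 -> V=8
t=5: input=2 -> V=0 FIRE
t=6: input=3 -> V=0 FIRE
t=7: input=4 -> V=0 FIRE
t=8: input=4 -> V=0 FIRE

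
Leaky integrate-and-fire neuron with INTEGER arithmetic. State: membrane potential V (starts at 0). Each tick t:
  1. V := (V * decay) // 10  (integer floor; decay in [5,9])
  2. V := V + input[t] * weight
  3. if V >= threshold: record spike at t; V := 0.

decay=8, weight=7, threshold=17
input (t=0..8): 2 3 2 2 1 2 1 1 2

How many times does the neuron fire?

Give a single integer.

Answer: 4

Derivation:
t=0: input=2 -> V=14
t=1: input=3 -> V=0 FIRE
t=2: input=2 -> V=14
t=3: input=2 -> V=0 FIRE
t=4: input=1 -> V=7
t=5: input=2 -> V=0 FIRE
t=6: input=1 -> V=7
t=7: input=1 -> V=12
t=8: input=2 -> V=0 FIRE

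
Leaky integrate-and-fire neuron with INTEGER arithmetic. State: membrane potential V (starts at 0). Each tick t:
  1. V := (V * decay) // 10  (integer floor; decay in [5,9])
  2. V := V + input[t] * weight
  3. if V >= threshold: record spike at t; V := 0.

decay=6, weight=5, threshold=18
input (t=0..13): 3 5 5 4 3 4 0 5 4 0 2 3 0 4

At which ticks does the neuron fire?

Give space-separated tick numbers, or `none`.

t=0: input=3 -> V=15
t=1: input=5 -> V=0 FIRE
t=2: input=5 -> V=0 FIRE
t=3: input=4 -> V=0 FIRE
t=4: input=3 -> V=15
t=5: input=4 -> V=0 FIRE
t=6: input=0 -> V=0
t=7: input=5 -> V=0 FIRE
t=8: input=4 -> V=0 FIRE
t=9: input=0 -> V=0
t=10: input=2 -> V=10
t=11: input=3 -> V=0 FIRE
t=12: input=0 -> V=0
t=13: input=4 -> V=0 FIRE

Answer: 1 2 3 5 7 8 11 13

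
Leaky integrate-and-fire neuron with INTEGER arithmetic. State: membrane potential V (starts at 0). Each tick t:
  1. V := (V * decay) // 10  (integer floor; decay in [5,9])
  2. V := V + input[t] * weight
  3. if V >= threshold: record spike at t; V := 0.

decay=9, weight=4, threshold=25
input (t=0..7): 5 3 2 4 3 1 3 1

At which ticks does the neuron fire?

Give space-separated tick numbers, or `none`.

t=0: input=5 -> V=20
t=1: input=3 -> V=0 FIRE
t=2: input=2 -> V=8
t=3: input=4 -> V=23
t=4: input=3 -> V=0 FIRE
t=5: input=1 -> V=4
t=6: input=3 -> V=15
t=7: input=1 -> V=17

Answer: 1 4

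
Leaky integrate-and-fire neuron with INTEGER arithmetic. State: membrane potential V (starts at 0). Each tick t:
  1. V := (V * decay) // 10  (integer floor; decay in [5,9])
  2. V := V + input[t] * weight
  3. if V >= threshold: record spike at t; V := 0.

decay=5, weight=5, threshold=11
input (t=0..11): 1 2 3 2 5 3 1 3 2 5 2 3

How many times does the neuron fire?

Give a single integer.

t=0: input=1 -> V=5
t=1: input=2 -> V=0 FIRE
t=2: input=3 -> V=0 FIRE
t=3: input=2 -> V=10
t=4: input=5 -> V=0 FIRE
t=5: input=3 -> V=0 FIRE
t=6: input=1 -> V=5
t=7: input=3 -> V=0 FIRE
t=8: input=2 -> V=10
t=9: input=5 -> V=0 FIRE
t=10: input=2 -> V=10
t=11: input=3 -> V=0 FIRE

Answer: 7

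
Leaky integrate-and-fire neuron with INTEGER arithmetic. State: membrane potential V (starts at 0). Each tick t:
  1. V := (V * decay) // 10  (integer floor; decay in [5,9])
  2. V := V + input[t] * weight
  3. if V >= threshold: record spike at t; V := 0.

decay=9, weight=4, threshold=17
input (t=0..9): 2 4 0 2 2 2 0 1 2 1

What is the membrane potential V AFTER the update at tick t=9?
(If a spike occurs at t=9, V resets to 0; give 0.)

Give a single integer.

Answer: 13

Derivation:
t=0: input=2 -> V=8
t=1: input=4 -> V=0 FIRE
t=2: input=0 -> V=0
t=3: input=2 -> V=8
t=4: input=2 -> V=15
t=5: input=2 -> V=0 FIRE
t=6: input=0 -> V=0
t=7: input=1 -> V=4
t=8: input=2 -> V=11
t=9: input=1 -> V=13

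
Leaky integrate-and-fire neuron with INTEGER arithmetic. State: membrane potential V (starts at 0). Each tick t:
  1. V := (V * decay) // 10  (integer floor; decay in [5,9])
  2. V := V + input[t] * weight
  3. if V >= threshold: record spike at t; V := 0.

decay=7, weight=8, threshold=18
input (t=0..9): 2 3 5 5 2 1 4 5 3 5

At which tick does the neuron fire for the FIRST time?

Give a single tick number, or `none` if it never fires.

t=0: input=2 -> V=16
t=1: input=3 -> V=0 FIRE
t=2: input=5 -> V=0 FIRE
t=3: input=5 -> V=0 FIRE
t=4: input=2 -> V=16
t=5: input=1 -> V=0 FIRE
t=6: input=4 -> V=0 FIRE
t=7: input=5 -> V=0 FIRE
t=8: input=3 -> V=0 FIRE
t=9: input=5 -> V=0 FIRE

Answer: 1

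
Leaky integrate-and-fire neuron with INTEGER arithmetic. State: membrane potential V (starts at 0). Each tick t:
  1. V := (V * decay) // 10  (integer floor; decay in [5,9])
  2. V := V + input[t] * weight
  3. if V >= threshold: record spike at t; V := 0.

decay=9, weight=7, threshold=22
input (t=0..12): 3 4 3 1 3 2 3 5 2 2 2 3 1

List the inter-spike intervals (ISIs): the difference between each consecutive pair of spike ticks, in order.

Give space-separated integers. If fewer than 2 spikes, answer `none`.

Answer: 2 2 2 2 2

Derivation:
t=0: input=3 -> V=21
t=1: input=4 -> V=0 FIRE
t=2: input=3 -> V=21
t=3: input=1 -> V=0 FIRE
t=4: input=3 -> V=21
t=5: input=2 -> V=0 FIRE
t=6: input=3 -> V=21
t=7: input=5 -> V=0 FIRE
t=8: input=2 -> V=14
t=9: input=2 -> V=0 FIRE
t=10: input=2 -> V=14
t=11: input=3 -> V=0 FIRE
t=12: input=1 -> V=7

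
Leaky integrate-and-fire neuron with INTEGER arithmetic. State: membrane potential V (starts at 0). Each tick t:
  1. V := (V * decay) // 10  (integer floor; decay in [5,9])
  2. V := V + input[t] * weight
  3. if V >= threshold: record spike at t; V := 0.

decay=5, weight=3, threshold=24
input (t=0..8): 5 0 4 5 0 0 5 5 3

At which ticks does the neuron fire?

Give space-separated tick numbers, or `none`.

Answer: none

Derivation:
t=0: input=5 -> V=15
t=1: input=0 -> V=7
t=2: input=4 -> V=15
t=3: input=5 -> V=22
t=4: input=0 -> V=11
t=5: input=0 -> V=5
t=6: input=5 -> V=17
t=7: input=5 -> V=23
t=8: input=3 -> V=20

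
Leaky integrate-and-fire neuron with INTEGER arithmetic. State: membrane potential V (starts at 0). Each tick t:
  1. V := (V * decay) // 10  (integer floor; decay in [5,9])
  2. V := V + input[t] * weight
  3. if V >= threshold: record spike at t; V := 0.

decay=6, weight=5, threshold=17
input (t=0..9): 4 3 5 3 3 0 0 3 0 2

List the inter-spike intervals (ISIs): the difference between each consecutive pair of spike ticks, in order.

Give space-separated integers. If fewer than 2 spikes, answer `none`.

t=0: input=4 -> V=0 FIRE
t=1: input=3 -> V=15
t=2: input=5 -> V=0 FIRE
t=3: input=3 -> V=15
t=4: input=3 -> V=0 FIRE
t=5: input=0 -> V=0
t=6: input=0 -> V=0
t=7: input=3 -> V=15
t=8: input=0 -> V=9
t=9: input=2 -> V=15

Answer: 2 2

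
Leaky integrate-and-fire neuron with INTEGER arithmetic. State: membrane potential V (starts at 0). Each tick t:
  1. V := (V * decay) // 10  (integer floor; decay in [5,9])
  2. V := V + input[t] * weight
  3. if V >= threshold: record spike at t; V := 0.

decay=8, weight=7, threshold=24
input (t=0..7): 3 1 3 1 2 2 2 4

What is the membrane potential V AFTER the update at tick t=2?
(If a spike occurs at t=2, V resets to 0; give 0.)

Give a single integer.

Answer: 0

Derivation:
t=0: input=3 -> V=21
t=1: input=1 -> V=23
t=2: input=3 -> V=0 FIRE
t=3: input=1 -> V=7
t=4: input=2 -> V=19
t=5: input=2 -> V=0 FIRE
t=6: input=2 -> V=14
t=7: input=4 -> V=0 FIRE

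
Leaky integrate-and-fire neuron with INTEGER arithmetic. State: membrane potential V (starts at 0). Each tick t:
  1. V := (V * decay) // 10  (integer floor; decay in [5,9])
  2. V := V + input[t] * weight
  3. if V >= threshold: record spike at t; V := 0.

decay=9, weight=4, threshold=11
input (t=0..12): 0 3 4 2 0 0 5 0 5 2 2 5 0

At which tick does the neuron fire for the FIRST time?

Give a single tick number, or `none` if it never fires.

t=0: input=0 -> V=0
t=1: input=3 -> V=0 FIRE
t=2: input=4 -> V=0 FIRE
t=3: input=2 -> V=8
t=4: input=0 -> V=7
t=5: input=0 -> V=6
t=6: input=5 -> V=0 FIRE
t=7: input=0 -> V=0
t=8: input=5 -> V=0 FIRE
t=9: input=2 -> V=8
t=10: input=2 -> V=0 FIRE
t=11: input=5 -> V=0 FIRE
t=12: input=0 -> V=0

Answer: 1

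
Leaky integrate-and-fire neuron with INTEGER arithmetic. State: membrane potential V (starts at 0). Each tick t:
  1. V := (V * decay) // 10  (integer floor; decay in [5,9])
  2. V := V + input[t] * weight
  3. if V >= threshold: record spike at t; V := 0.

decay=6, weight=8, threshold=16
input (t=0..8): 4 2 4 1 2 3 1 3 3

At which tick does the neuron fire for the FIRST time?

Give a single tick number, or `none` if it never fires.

t=0: input=4 -> V=0 FIRE
t=1: input=2 -> V=0 FIRE
t=2: input=4 -> V=0 FIRE
t=3: input=1 -> V=8
t=4: input=2 -> V=0 FIRE
t=5: input=3 -> V=0 FIRE
t=6: input=1 -> V=8
t=7: input=3 -> V=0 FIRE
t=8: input=3 -> V=0 FIRE

Answer: 0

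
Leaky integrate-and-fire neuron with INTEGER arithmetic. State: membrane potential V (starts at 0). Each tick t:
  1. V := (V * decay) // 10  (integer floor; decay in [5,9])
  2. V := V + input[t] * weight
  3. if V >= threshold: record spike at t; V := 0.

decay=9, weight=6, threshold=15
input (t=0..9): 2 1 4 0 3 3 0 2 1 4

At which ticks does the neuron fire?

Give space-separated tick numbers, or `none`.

Answer: 1 2 4 5 8 9

Derivation:
t=0: input=2 -> V=12
t=1: input=1 -> V=0 FIRE
t=2: input=4 -> V=0 FIRE
t=3: input=0 -> V=0
t=4: input=3 -> V=0 FIRE
t=5: input=3 -> V=0 FIRE
t=6: input=0 -> V=0
t=7: input=2 -> V=12
t=8: input=1 -> V=0 FIRE
t=9: input=4 -> V=0 FIRE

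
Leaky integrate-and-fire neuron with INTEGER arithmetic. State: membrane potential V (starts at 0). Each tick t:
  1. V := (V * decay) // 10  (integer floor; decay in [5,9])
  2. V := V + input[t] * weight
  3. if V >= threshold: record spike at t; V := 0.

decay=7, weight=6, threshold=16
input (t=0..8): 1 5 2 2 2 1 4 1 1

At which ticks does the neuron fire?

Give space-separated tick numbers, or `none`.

t=0: input=1 -> V=6
t=1: input=5 -> V=0 FIRE
t=2: input=2 -> V=12
t=3: input=2 -> V=0 FIRE
t=4: input=2 -> V=12
t=5: input=1 -> V=14
t=6: input=4 -> V=0 FIRE
t=7: input=1 -> V=6
t=8: input=1 -> V=10

Answer: 1 3 6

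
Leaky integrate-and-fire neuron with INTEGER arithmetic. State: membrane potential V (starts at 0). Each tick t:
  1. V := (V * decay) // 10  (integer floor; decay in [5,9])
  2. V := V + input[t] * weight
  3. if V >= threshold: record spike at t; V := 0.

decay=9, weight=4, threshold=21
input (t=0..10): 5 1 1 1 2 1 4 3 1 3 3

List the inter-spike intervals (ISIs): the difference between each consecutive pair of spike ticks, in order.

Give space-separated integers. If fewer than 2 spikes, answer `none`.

t=0: input=5 -> V=20
t=1: input=1 -> V=0 FIRE
t=2: input=1 -> V=4
t=3: input=1 -> V=7
t=4: input=2 -> V=14
t=5: input=1 -> V=16
t=6: input=4 -> V=0 FIRE
t=7: input=3 -> V=12
t=8: input=1 -> V=14
t=9: input=3 -> V=0 FIRE
t=10: input=3 -> V=12

Answer: 5 3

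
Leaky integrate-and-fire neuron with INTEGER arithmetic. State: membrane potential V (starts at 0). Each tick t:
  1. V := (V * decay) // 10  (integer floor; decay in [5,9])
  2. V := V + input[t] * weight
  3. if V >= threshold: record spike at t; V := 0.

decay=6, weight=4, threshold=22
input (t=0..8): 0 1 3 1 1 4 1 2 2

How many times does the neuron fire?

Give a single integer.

t=0: input=0 -> V=0
t=1: input=1 -> V=4
t=2: input=3 -> V=14
t=3: input=1 -> V=12
t=4: input=1 -> V=11
t=5: input=4 -> V=0 FIRE
t=6: input=1 -> V=4
t=7: input=2 -> V=10
t=8: input=2 -> V=14

Answer: 1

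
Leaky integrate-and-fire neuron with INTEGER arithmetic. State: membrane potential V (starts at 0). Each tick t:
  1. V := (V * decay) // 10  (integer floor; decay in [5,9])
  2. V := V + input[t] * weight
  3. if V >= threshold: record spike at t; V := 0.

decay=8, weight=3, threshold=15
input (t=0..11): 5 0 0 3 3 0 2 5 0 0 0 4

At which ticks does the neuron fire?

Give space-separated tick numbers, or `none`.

Answer: 0 4 7

Derivation:
t=0: input=5 -> V=0 FIRE
t=1: input=0 -> V=0
t=2: input=0 -> V=0
t=3: input=3 -> V=9
t=4: input=3 -> V=0 FIRE
t=5: input=0 -> V=0
t=6: input=2 -> V=6
t=7: input=5 -> V=0 FIRE
t=8: input=0 -> V=0
t=9: input=0 -> V=0
t=10: input=0 -> V=0
t=11: input=4 -> V=12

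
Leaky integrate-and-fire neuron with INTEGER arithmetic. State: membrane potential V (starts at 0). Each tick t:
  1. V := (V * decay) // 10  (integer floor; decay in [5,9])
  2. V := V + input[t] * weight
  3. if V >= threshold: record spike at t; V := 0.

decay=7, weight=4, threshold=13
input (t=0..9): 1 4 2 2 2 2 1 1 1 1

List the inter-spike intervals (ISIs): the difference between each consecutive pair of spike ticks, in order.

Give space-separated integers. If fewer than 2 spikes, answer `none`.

t=0: input=1 -> V=4
t=1: input=4 -> V=0 FIRE
t=2: input=2 -> V=8
t=3: input=2 -> V=0 FIRE
t=4: input=2 -> V=8
t=5: input=2 -> V=0 FIRE
t=6: input=1 -> V=4
t=7: input=1 -> V=6
t=8: input=1 -> V=8
t=9: input=1 -> V=9

Answer: 2 2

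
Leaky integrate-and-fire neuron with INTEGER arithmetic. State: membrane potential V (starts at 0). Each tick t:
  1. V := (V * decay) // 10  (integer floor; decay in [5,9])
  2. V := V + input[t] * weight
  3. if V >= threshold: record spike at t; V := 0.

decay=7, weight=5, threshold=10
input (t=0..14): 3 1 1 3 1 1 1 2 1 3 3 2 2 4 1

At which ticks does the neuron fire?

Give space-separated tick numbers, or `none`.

Answer: 0 3 6 7 9 10 11 12 13

Derivation:
t=0: input=3 -> V=0 FIRE
t=1: input=1 -> V=5
t=2: input=1 -> V=8
t=3: input=3 -> V=0 FIRE
t=4: input=1 -> V=5
t=5: input=1 -> V=8
t=6: input=1 -> V=0 FIRE
t=7: input=2 -> V=0 FIRE
t=8: input=1 -> V=5
t=9: input=3 -> V=0 FIRE
t=10: input=3 -> V=0 FIRE
t=11: input=2 -> V=0 FIRE
t=12: input=2 -> V=0 FIRE
t=13: input=4 -> V=0 FIRE
t=14: input=1 -> V=5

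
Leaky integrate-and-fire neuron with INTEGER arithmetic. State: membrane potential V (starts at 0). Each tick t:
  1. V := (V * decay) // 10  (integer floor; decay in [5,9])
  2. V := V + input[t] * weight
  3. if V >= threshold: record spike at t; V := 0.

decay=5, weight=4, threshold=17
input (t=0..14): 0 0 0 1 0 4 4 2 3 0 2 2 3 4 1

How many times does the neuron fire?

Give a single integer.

t=0: input=0 -> V=0
t=1: input=0 -> V=0
t=2: input=0 -> V=0
t=3: input=1 -> V=4
t=4: input=0 -> V=2
t=5: input=4 -> V=0 FIRE
t=6: input=4 -> V=16
t=7: input=2 -> V=16
t=8: input=3 -> V=0 FIRE
t=9: input=0 -> V=0
t=10: input=2 -> V=8
t=11: input=2 -> V=12
t=12: input=3 -> V=0 FIRE
t=13: input=4 -> V=16
t=14: input=1 -> V=12

Answer: 3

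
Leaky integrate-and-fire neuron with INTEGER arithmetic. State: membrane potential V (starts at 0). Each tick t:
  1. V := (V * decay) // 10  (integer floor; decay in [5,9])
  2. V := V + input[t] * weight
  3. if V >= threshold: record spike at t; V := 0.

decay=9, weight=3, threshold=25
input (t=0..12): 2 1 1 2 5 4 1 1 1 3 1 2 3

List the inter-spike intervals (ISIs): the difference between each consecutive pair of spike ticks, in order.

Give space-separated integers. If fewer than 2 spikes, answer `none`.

t=0: input=2 -> V=6
t=1: input=1 -> V=8
t=2: input=1 -> V=10
t=3: input=2 -> V=15
t=4: input=5 -> V=0 FIRE
t=5: input=4 -> V=12
t=6: input=1 -> V=13
t=7: input=1 -> V=14
t=8: input=1 -> V=15
t=9: input=3 -> V=22
t=10: input=1 -> V=22
t=11: input=2 -> V=0 FIRE
t=12: input=3 -> V=9

Answer: 7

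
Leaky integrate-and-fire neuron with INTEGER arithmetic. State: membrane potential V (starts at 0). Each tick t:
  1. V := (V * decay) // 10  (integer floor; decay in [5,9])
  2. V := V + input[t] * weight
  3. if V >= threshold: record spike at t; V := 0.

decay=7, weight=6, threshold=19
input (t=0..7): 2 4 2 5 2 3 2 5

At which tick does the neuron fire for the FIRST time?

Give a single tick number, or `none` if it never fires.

Answer: 1

Derivation:
t=0: input=2 -> V=12
t=1: input=4 -> V=0 FIRE
t=2: input=2 -> V=12
t=3: input=5 -> V=0 FIRE
t=4: input=2 -> V=12
t=5: input=3 -> V=0 FIRE
t=6: input=2 -> V=12
t=7: input=5 -> V=0 FIRE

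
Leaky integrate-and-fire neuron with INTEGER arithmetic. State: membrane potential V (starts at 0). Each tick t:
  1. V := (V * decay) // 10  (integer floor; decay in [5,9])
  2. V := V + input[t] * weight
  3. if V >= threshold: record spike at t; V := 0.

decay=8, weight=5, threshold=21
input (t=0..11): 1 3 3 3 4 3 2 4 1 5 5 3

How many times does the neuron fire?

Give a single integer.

Answer: 6

Derivation:
t=0: input=1 -> V=5
t=1: input=3 -> V=19
t=2: input=3 -> V=0 FIRE
t=3: input=3 -> V=15
t=4: input=4 -> V=0 FIRE
t=5: input=3 -> V=15
t=6: input=2 -> V=0 FIRE
t=7: input=4 -> V=20
t=8: input=1 -> V=0 FIRE
t=9: input=5 -> V=0 FIRE
t=10: input=5 -> V=0 FIRE
t=11: input=3 -> V=15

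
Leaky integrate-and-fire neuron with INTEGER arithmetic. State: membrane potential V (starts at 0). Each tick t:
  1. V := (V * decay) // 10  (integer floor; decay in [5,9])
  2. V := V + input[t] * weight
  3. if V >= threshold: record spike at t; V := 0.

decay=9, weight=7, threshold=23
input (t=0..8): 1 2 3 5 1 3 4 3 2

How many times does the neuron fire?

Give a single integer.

Answer: 5

Derivation:
t=0: input=1 -> V=7
t=1: input=2 -> V=20
t=2: input=3 -> V=0 FIRE
t=3: input=5 -> V=0 FIRE
t=4: input=1 -> V=7
t=5: input=3 -> V=0 FIRE
t=6: input=4 -> V=0 FIRE
t=7: input=3 -> V=21
t=8: input=2 -> V=0 FIRE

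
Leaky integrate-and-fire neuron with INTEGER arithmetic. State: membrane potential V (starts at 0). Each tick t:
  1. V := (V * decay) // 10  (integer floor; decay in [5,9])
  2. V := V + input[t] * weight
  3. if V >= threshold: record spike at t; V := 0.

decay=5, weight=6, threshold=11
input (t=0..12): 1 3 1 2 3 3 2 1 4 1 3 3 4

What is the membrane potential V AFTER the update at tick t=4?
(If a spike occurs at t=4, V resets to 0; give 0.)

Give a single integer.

t=0: input=1 -> V=6
t=1: input=3 -> V=0 FIRE
t=2: input=1 -> V=6
t=3: input=2 -> V=0 FIRE
t=4: input=3 -> V=0 FIRE
t=5: input=3 -> V=0 FIRE
t=6: input=2 -> V=0 FIRE
t=7: input=1 -> V=6
t=8: input=4 -> V=0 FIRE
t=9: input=1 -> V=6
t=10: input=3 -> V=0 FIRE
t=11: input=3 -> V=0 FIRE
t=12: input=4 -> V=0 FIRE

Answer: 0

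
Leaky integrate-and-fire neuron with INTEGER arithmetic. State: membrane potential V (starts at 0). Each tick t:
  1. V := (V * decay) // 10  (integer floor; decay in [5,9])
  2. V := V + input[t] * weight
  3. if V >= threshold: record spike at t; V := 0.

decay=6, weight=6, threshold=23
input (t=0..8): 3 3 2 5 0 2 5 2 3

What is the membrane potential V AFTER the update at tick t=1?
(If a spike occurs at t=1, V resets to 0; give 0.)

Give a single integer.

t=0: input=3 -> V=18
t=1: input=3 -> V=0 FIRE
t=2: input=2 -> V=12
t=3: input=5 -> V=0 FIRE
t=4: input=0 -> V=0
t=5: input=2 -> V=12
t=6: input=5 -> V=0 FIRE
t=7: input=2 -> V=12
t=8: input=3 -> V=0 FIRE

Answer: 0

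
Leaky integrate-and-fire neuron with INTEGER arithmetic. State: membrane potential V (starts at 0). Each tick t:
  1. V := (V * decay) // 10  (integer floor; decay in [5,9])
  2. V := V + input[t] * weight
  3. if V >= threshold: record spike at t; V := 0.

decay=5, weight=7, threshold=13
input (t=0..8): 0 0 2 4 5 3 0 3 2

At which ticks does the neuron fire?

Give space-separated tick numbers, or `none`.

Answer: 2 3 4 5 7 8

Derivation:
t=0: input=0 -> V=0
t=1: input=0 -> V=0
t=2: input=2 -> V=0 FIRE
t=3: input=4 -> V=0 FIRE
t=4: input=5 -> V=0 FIRE
t=5: input=3 -> V=0 FIRE
t=6: input=0 -> V=0
t=7: input=3 -> V=0 FIRE
t=8: input=2 -> V=0 FIRE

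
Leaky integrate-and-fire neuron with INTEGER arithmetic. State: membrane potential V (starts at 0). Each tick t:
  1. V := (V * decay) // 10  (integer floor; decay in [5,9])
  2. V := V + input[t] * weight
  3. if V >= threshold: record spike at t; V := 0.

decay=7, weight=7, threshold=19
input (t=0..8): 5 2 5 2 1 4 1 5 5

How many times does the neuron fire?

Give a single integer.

Answer: 5

Derivation:
t=0: input=5 -> V=0 FIRE
t=1: input=2 -> V=14
t=2: input=5 -> V=0 FIRE
t=3: input=2 -> V=14
t=4: input=1 -> V=16
t=5: input=4 -> V=0 FIRE
t=6: input=1 -> V=7
t=7: input=5 -> V=0 FIRE
t=8: input=5 -> V=0 FIRE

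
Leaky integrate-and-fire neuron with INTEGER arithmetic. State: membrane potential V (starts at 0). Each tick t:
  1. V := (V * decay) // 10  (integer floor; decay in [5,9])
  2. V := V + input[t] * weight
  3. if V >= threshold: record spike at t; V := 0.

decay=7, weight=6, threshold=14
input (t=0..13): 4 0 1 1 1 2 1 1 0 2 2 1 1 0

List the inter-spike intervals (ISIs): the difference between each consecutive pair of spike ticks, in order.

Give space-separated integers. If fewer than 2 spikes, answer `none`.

Answer: 5 4 2

Derivation:
t=0: input=4 -> V=0 FIRE
t=1: input=0 -> V=0
t=2: input=1 -> V=6
t=3: input=1 -> V=10
t=4: input=1 -> V=13
t=5: input=2 -> V=0 FIRE
t=6: input=1 -> V=6
t=7: input=1 -> V=10
t=8: input=0 -> V=7
t=9: input=2 -> V=0 FIRE
t=10: input=2 -> V=12
t=11: input=1 -> V=0 FIRE
t=12: input=1 -> V=6
t=13: input=0 -> V=4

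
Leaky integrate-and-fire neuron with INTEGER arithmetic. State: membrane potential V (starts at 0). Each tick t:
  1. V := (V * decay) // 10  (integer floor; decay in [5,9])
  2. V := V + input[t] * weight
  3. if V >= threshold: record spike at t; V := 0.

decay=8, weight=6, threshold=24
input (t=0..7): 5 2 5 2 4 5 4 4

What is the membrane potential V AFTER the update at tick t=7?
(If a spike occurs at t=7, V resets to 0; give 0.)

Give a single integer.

Answer: 0

Derivation:
t=0: input=5 -> V=0 FIRE
t=1: input=2 -> V=12
t=2: input=5 -> V=0 FIRE
t=3: input=2 -> V=12
t=4: input=4 -> V=0 FIRE
t=5: input=5 -> V=0 FIRE
t=6: input=4 -> V=0 FIRE
t=7: input=4 -> V=0 FIRE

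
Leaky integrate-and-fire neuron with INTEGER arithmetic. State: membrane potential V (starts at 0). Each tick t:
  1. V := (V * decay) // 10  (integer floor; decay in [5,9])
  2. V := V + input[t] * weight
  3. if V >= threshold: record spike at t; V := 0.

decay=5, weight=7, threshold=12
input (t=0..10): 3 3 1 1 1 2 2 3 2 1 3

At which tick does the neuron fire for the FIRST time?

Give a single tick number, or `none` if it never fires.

Answer: 0

Derivation:
t=0: input=3 -> V=0 FIRE
t=1: input=3 -> V=0 FIRE
t=2: input=1 -> V=7
t=3: input=1 -> V=10
t=4: input=1 -> V=0 FIRE
t=5: input=2 -> V=0 FIRE
t=6: input=2 -> V=0 FIRE
t=7: input=3 -> V=0 FIRE
t=8: input=2 -> V=0 FIRE
t=9: input=1 -> V=7
t=10: input=3 -> V=0 FIRE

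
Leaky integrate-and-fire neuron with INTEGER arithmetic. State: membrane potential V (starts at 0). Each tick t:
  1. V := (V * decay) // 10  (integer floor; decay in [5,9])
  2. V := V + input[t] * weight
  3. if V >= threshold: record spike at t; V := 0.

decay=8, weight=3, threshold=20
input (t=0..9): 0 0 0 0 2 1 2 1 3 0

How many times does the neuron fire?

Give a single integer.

t=0: input=0 -> V=0
t=1: input=0 -> V=0
t=2: input=0 -> V=0
t=3: input=0 -> V=0
t=4: input=2 -> V=6
t=5: input=1 -> V=7
t=6: input=2 -> V=11
t=7: input=1 -> V=11
t=8: input=3 -> V=17
t=9: input=0 -> V=13

Answer: 0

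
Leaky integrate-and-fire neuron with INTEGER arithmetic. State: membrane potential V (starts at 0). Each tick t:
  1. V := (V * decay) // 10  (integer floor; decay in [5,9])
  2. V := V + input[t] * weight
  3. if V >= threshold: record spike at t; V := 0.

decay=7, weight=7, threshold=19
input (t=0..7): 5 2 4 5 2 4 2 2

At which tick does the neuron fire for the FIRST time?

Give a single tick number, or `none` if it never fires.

t=0: input=5 -> V=0 FIRE
t=1: input=2 -> V=14
t=2: input=4 -> V=0 FIRE
t=3: input=5 -> V=0 FIRE
t=4: input=2 -> V=14
t=5: input=4 -> V=0 FIRE
t=6: input=2 -> V=14
t=7: input=2 -> V=0 FIRE

Answer: 0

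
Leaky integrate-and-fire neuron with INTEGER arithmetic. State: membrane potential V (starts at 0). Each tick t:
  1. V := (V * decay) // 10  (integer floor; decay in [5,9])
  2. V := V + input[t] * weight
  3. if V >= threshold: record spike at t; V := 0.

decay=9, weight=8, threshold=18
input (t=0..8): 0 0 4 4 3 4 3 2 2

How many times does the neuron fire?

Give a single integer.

t=0: input=0 -> V=0
t=1: input=0 -> V=0
t=2: input=4 -> V=0 FIRE
t=3: input=4 -> V=0 FIRE
t=4: input=3 -> V=0 FIRE
t=5: input=4 -> V=0 FIRE
t=6: input=3 -> V=0 FIRE
t=7: input=2 -> V=16
t=8: input=2 -> V=0 FIRE

Answer: 6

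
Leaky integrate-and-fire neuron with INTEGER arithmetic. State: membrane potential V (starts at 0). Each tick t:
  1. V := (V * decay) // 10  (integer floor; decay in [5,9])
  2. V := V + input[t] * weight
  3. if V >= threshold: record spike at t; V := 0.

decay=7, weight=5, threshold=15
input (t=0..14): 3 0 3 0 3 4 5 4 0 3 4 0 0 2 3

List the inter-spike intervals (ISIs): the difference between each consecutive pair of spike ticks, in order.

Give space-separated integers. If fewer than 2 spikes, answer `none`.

t=0: input=3 -> V=0 FIRE
t=1: input=0 -> V=0
t=2: input=3 -> V=0 FIRE
t=3: input=0 -> V=0
t=4: input=3 -> V=0 FIRE
t=5: input=4 -> V=0 FIRE
t=6: input=5 -> V=0 FIRE
t=7: input=4 -> V=0 FIRE
t=8: input=0 -> V=0
t=9: input=3 -> V=0 FIRE
t=10: input=4 -> V=0 FIRE
t=11: input=0 -> V=0
t=12: input=0 -> V=0
t=13: input=2 -> V=10
t=14: input=3 -> V=0 FIRE

Answer: 2 2 1 1 1 2 1 4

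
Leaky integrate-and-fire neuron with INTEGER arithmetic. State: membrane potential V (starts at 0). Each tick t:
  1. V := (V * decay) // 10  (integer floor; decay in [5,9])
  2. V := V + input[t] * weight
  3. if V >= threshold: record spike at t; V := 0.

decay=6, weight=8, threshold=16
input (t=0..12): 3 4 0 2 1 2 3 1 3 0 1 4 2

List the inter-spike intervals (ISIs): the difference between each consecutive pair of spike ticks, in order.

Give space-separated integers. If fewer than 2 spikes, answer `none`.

t=0: input=3 -> V=0 FIRE
t=1: input=4 -> V=0 FIRE
t=2: input=0 -> V=0
t=3: input=2 -> V=0 FIRE
t=4: input=1 -> V=8
t=5: input=2 -> V=0 FIRE
t=6: input=3 -> V=0 FIRE
t=7: input=1 -> V=8
t=8: input=3 -> V=0 FIRE
t=9: input=0 -> V=0
t=10: input=1 -> V=8
t=11: input=4 -> V=0 FIRE
t=12: input=2 -> V=0 FIRE

Answer: 1 2 2 1 2 3 1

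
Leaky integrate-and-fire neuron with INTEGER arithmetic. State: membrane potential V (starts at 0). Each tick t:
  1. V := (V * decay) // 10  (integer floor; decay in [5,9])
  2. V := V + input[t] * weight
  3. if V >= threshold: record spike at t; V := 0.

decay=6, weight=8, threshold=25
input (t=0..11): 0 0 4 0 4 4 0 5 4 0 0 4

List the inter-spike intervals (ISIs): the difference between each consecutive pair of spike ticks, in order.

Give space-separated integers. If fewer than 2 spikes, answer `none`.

Answer: 2 1 2 1 3

Derivation:
t=0: input=0 -> V=0
t=1: input=0 -> V=0
t=2: input=4 -> V=0 FIRE
t=3: input=0 -> V=0
t=4: input=4 -> V=0 FIRE
t=5: input=4 -> V=0 FIRE
t=6: input=0 -> V=0
t=7: input=5 -> V=0 FIRE
t=8: input=4 -> V=0 FIRE
t=9: input=0 -> V=0
t=10: input=0 -> V=0
t=11: input=4 -> V=0 FIRE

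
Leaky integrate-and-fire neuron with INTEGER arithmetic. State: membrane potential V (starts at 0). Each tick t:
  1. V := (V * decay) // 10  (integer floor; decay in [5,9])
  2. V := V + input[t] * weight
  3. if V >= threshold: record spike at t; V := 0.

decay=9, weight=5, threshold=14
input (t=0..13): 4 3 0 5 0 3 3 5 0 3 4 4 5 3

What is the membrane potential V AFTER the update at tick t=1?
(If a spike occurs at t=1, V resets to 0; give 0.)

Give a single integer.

Answer: 0

Derivation:
t=0: input=4 -> V=0 FIRE
t=1: input=3 -> V=0 FIRE
t=2: input=0 -> V=0
t=3: input=5 -> V=0 FIRE
t=4: input=0 -> V=0
t=5: input=3 -> V=0 FIRE
t=6: input=3 -> V=0 FIRE
t=7: input=5 -> V=0 FIRE
t=8: input=0 -> V=0
t=9: input=3 -> V=0 FIRE
t=10: input=4 -> V=0 FIRE
t=11: input=4 -> V=0 FIRE
t=12: input=5 -> V=0 FIRE
t=13: input=3 -> V=0 FIRE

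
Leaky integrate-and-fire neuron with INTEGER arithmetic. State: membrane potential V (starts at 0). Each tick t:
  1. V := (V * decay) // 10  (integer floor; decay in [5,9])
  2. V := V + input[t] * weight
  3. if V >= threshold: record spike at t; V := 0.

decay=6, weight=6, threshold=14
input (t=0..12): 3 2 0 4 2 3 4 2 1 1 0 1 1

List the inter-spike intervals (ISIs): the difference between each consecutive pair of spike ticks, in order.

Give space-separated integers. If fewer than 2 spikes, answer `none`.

Answer: 3 2 1

Derivation:
t=0: input=3 -> V=0 FIRE
t=1: input=2 -> V=12
t=2: input=0 -> V=7
t=3: input=4 -> V=0 FIRE
t=4: input=2 -> V=12
t=5: input=3 -> V=0 FIRE
t=6: input=4 -> V=0 FIRE
t=7: input=2 -> V=12
t=8: input=1 -> V=13
t=9: input=1 -> V=13
t=10: input=0 -> V=7
t=11: input=1 -> V=10
t=12: input=1 -> V=12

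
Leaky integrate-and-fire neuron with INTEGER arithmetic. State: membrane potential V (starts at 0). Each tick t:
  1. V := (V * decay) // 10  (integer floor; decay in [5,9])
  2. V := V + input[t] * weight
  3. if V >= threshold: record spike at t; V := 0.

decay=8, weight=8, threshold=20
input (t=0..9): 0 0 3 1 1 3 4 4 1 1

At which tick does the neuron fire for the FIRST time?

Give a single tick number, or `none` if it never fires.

Answer: 2

Derivation:
t=0: input=0 -> V=0
t=1: input=0 -> V=0
t=2: input=3 -> V=0 FIRE
t=3: input=1 -> V=8
t=4: input=1 -> V=14
t=5: input=3 -> V=0 FIRE
t=6: input=4 -> V=0 FIRE
t=7: input=4 -> V=0 FIRE
t=8: input=1 -> V=8
t=9: input=1 -> V=14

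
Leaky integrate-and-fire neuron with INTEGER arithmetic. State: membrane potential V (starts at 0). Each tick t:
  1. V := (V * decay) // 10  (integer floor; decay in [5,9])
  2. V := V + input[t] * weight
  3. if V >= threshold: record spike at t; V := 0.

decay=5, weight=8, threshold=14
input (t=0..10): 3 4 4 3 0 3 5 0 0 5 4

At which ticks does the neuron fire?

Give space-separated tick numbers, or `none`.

t=0: input=3 -> V=0 FIRE
t=1: input=4 -> V=0 FIRE
t=2: input=4 -> V=0 FIRE
t=3: input=3 -> V=0 FIRE
t=4: input=0 -> V=0
t=5: input=3 -> V=0 FIRE
t=6: input=5 -> V=0 FIRE
t=7: input=0 -> V=0
t=8: input=0 -> V=0
t=9: input=5 -> V=0 FIRE
t=10: input=4 -> V=0 FIRE

Answer: 0 1 2 3 5 6 9 10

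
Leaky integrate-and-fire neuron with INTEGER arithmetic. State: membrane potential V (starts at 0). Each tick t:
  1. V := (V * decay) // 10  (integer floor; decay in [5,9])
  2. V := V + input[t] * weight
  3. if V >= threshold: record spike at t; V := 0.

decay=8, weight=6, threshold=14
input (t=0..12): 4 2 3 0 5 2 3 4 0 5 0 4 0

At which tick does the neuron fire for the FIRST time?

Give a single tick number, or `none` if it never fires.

t=0: input=4 -> V=0 FIRE
t=1: input=2 -> V=12
t=2: input=3 -> V=0 FIRE
t=3: input=0 -> V=0
t=4: input=5 -> V=0 FIRE
t=5: input=2 -> V=12
t=6: input=3 -> V=0 FIRE
t=7: input=4 -> V=0 FIRE
t=8: input=0 -> V=0
t=9: input=5 -> V=0 FIRE
t=10: input=0 -> V=0
t=11: input=4 -> V=0 FIRE
t=12: input=0 -> V=0

Answer: 0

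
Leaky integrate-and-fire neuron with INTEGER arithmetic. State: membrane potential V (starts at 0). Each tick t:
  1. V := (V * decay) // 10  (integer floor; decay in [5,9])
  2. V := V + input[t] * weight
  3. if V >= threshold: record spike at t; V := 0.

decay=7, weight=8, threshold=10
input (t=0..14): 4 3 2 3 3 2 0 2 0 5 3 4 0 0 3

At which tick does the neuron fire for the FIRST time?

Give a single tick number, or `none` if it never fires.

Answer: 0

Derivation:
t=0: input=4 -> V=0 FIRE
t=1: input=3 -> V=0 FIRE
t=2: input=2 -> V=0 FIRE
t=3: input=3 -> V=0 FIRE
t=4: input=3 -> V=0 FIRE
t=5: input=2 -> V=0 FIRE
t=6: input=0 -> V=0
t=7: input=2 -> V=0 FIRE
t=8: input=0 -> V=0
t=9: input=5 -> V=0 FIRE
t=10: input=3 -> V=0 FIRE
t=11: input=4 -> V=0 FIRE
t=12: input=0 -> V=0
t=13: input=0 -> V=0
t=14: input=3 -> V=0 FIRE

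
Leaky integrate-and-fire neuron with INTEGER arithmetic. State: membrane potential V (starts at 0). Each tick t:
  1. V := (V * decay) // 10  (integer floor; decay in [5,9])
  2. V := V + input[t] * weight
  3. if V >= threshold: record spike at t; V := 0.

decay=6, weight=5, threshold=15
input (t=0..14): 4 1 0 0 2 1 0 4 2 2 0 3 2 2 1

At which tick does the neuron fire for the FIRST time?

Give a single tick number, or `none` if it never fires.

Answer: 0

Derivation:
t=0: input=4 -> V=0 FIRE
t=1: input=1 -> V=5
t=2: input=0 -> V=3
t=3: input=0 -> V=1
t=4: input=2 -> V=10
t=5: input=1 -> V=11
t=6: input=0 -> V=6
t=7: input=4 -> V=0 FIRE
t=8: input=2 -> V=10
t=9: input=2 -> V=0 FIRE
t=10: input=0 -> V=0
t=11: input=3 -> V=0 FIRE
t=12: input=2 -> V=10
t=13: input=2 -> V=0 FIRE
t=14: input=1 -> V=5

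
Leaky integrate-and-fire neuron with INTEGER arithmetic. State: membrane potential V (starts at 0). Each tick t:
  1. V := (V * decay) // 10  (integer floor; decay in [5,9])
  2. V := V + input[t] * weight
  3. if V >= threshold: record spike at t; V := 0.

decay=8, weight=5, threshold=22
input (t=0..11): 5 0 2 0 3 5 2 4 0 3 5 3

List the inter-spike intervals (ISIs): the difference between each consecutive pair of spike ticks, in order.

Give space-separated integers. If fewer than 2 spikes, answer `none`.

t=0: input=5 -> V=0 FIRE
t=1: input=0 -> V=0
t=2: input=2 -> V=10
t=3: input=0 -> V=8
t=4: input=3 -> V=21
t=5: input=5 -> V=0 FIRE
t=6: input=2 -> V=10
t=7: input=4 -> V=0 FIRE
t=8: input=0 -> V=0
t=9: input=3 -> V=15
t=10: input=5 -> V=0 FIRE
t=11: input=3 -> V=15

Answer: 5 2 3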